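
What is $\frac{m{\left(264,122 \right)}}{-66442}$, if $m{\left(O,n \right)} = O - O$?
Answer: $0$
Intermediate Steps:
$m{\left(O,n \right)} = 0$
$\frac{m{\left(264,122 \right)}}{-66442} = \frac{0}{-66442} = 0 \left(- \frac{1}{66442}\right) = 0$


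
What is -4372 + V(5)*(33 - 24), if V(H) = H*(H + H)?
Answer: -3922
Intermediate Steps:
V(H) = 2*H² (V(H) = H*(2*H) = 2*H²)
-4372 + V(5)*(33 - 24) = -4372 + (2*5²)*(33 - 24) = -4372 + (2*25)*9 = -4372 + 50*9 = -4372 + 450 = -3922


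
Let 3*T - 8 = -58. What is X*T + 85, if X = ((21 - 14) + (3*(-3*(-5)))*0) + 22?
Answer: -1195/3 ≈ -398.33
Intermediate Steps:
T = -50/3 (T = 8/3 + (⅓)*(-58) = 8/3 - 58/3 = -50/3 ≈ -16.667)
X = 29 (X = (7 + (3*15)*0) + 22 = (7 + 45*0) + 22 = (7 + 0) + 22 = 7 + 22 = 29)
X*T + 85 = 29*(-50/3) + 85 = -1450/3 + 85 = -1195/3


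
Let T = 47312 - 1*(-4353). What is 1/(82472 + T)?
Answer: 1/134137 ≈ 7.4551e-6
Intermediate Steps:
T = 51665 (T = 47312 + 4353 = 51665)
1/(82472 + T) = 1/(82472 + 51665) = 1/134137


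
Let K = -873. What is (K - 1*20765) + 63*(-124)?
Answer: -29450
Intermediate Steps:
(K - 1*20765) + 63*(-124) = (-873 - 1*20765) + 63*(-124) = (-873 - 20765) - 7812 = -21638 - 7812 = -29450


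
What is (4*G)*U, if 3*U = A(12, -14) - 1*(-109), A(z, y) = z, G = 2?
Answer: 968/3 ≈ 322.67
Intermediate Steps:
U = 121/3 (U = (12 - 1*(-109))/3 = (12 + 109)/3 = (1/3)*121 = 121/3 ≈ 40.333)
(4*G)*U = (4*2)*(121/3) = 8*(121/3) = 968/3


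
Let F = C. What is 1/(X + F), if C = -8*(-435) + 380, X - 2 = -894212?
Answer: -1/890350 ≈ -1.1232e-6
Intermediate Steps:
X = -894210 (X = 2 - 894212 = -894210)
C = 3860 (C = 3480 + 380 = 3860)
F = 3860
1/(X + F) = 1/(-894210 + 3860) = 1/(-890350) = -1/890350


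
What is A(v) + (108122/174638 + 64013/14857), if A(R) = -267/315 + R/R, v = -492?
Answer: 691993993648/136216330215 ≈ 5.0801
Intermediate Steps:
A(R) = 16/105 (A(R) = -267*1/315 + 1 = -89/105 + 1 = 16/105)
A(v) + (108122/174638 + 64013/14857) = 16/105 + (108122/174638 + 64013/14857) = 16/105 + (108122*(1/174638) + 64013*(1/14857)) = 16/105 + (54061/87319 + 64013/14857) = 16/105 + 6392735424/1297298383 = 691993993648/136216330215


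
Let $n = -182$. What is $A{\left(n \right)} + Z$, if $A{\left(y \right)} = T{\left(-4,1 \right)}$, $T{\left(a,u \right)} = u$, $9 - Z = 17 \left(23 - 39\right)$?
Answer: $282$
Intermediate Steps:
$Z = 281$ ($Z = 9 - 17 \left(23 - 39\right) = 9 - 17 \left(-16\right) = 9 - -272 = 9 + 272 = 281$)
$A{\left(y \right)} = 1$
$A{\left(n \right)} + Z = 1 + 281 = 282$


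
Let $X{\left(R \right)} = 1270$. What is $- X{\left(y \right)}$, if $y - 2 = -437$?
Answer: $-1270$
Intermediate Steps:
$y = -435$ ($y = 2 - 437 = -435$)
$- X{\left(y \right)} = \left(-1\right) 1270 = -1270$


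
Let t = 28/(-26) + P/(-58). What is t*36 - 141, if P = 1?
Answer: -68007/377 ≈ -180.39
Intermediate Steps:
t = -825/754 (t = 28/(-26) + 1/(-58) = 28*(-1/26) + 1*(-1/58) = -14/13 - 1/58 = -825/754 ≈ -1.0942)
t*36 - 141 = -825/754*36 - 141 = -14850/377 - 141 = -68007/377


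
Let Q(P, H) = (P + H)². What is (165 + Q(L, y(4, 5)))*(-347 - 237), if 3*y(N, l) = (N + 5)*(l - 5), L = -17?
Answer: -265136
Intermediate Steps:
y(N, l) = (-5 + l)*(5 + N)/3 (y(N, l) = ((N + 5)*(l - 5))/3 = ((5 + N)*(-5 + l))/3 = ((-5 + l)*(5 + N))/3 = (-5 + l)*(5 + N)/3)
Q(P, H) = (H + P)²
(165 + Q(L, y(4, 5)))*(-347 - 237) = (165 + ((-25/3 - 5/3*4 + (5/3)*5 + (⅓)*4*5) - 17)²)*(-347 - 237) = (165 + ((-25/3 - 20/3 + 25/3 + 20/3) - 17)²)*(-584) = (165 + (0 - 17)²)*(-584) = (165 + (-17)²)*(-584) = (165 + 289)*(-584) = 454*(-584) = -265136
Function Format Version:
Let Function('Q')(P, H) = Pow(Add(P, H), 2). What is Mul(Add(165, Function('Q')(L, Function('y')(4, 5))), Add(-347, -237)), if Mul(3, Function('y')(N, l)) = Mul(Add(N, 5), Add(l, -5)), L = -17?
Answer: -265136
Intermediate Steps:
Function('y')(N, l) = Mul(Rational(1, 3), Add(-5, l), Add(5, N)) (Function('y')(N, l) = Mul(Rational(1, 3), Mul(Add(N, 5), Add(l, -5))) = Mul(Rational(1, 3), Mul(Add(5, N), Add(-5, l))) = Mul(Rational(1, 3), Mul(Add(-5, l), Add(5, N))) = Mul(Rational(1, 3), Add(-5, l), Add(5, N)))
Function('Q')(P, H) = Pow(Add(H, P), 2)
Mul(Add(165, Function('Q')(L, Function('y')(4, 5))), Add(-347, -237)) = Mul(Add(165, Pow(Add(Add(Rational(-25, 3), Mul(Rational(-5, 3), 4), Mul(Rational(5, 3), 5), Mul(Rational(1, 3), 4, 5)), -17), 2)), Add(-347, -237)) = Mul(Add(165, Pow(Add(Add(Rational(-25, 3), Rational(-20, 3), Rational(25, 3), Rational(20, 3)), -17), 2)), -584) = Mul(Add(165, Pow(Add(0, -17), 2)), -584) = Mul(Add(165, Pow(-17, 2)), -584) = Mul(Add(165, 289), -584) = Mul(454, -584) = -265136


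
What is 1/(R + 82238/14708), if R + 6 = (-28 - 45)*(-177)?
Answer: 7354/95018029 ≈ 7.7396e-5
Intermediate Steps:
R = 12915 (R = -6 + (-28 - 45)*(-177) = -6 - 73*(-177) = -6 + 12921 = 12915)
1/(R + 82238/14708) = 1/(12915 + 82238/14708) = 1/(12915 + 82238*(1/14708)) = 1/(12915 + 41119/7354) = 1/(95018029/7354) = 7354/95018029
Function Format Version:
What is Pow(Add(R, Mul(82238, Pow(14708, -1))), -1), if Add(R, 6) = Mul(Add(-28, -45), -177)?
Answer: Rational(7354, 95018029) ≈ 7.7396e-5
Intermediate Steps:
R = 12915 (R = Add(-6, Mul(Add(-28, -45), -177)) = Add(-6, Mul(-73, -177)) = Add(-6, 12921) = 12915)
Pow(Add(R, Mul(82238, Pow(14708, -1))), -1) = Pow(Add(12915, Mul(82238, Pow(14708, -1))), -1) = Pow(Add(12915, Mul(82238, Rational(1, 14708))), -1) = Pow(Add(12915, Rational(41119, 7354)), -1) = Pow(Rational(95018029, 7354), -1) = Rational(7354, 95018029)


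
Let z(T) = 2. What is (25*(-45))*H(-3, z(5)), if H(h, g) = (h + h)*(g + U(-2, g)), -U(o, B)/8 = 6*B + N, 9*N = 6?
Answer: -670500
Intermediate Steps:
N = ⅔ (N = (⅑)*6 = ⅔ ≈ 0.66667)
U(o, B) = -16/3 - 48*B (U(o, B) = -8*(6*B + ⅔) = -8*(⅔ + 6*B) = -16/3 - 48*B)
H(h, g) = 2*h*(-16/3 - 47*g) (H(h, g) = (h + h)*(g + (-16/3 - 48*g)) = (2*h)*(-16/3 - 47*g) = 2*h*(-16/3 - 47*g))
(25*(-45))*H(-3, z(5)) = (25*(-45))*(-⅔*(-3)*(16 + 141*2)) = -(-750)*(-3)*(16 + 282) = -(-750)*(-3)*298 = -1125*596 = -670500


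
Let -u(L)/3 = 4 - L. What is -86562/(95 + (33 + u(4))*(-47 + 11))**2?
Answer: -86562/1194649 ≈ -0.072458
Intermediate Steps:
u(L) = -12 + 3*L (u(L) = -3*(4 - L) = -12 + 3*L)
-86562/(95 + (33 + u(4))*(-47 + 11))**2 = -86562/(95 + (33 + (-12 + 3*4))*(-47 + 11))**2 = -86562/(95 + (33 + (-12 + 12))*(-36))**2 = -86562/(95 + (33 + 0)*(-36))**2 = -86562/(95 + 33*(-36))**2 = -86562/(95 - 1188)**2 = -86562/((-1093)**2) = -86562/1194649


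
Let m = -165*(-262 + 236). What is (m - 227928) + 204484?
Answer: -19154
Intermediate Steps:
m = 4290 (m = -165*(-26) = 4290)
(m - 227928) + 204484 = (4290 - 227928) + 204484 = -223638 + 204484 = -19154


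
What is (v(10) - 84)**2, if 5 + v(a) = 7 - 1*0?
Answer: 6724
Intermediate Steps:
v(a) = 2 (v(a) = -5 + (7 - 1*0) = -5 + (7 + 0) = -5 + 7 = 2)
(v(10) - 84)**2 = (2 - 84)**2 = (-82)**2 = 6724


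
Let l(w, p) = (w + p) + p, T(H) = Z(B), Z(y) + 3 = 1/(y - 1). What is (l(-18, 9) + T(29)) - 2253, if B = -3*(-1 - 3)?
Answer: -24815/11 ≈ -2255.9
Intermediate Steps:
B = 12 (B = -3*(-4) = 12)
Z(y) = -3 + 1/(-1 + y) (Z(y) = -3 + 1/(y - 1) = -3 + 1/(-1 + y))
T(H) = -32/11 (T(H) = (4 - 3*12)/(-1 + 12) = (4 - 36)/11 = (1/11)*(-32) = -32/11)
l(w, p) = w + 2*p (l(w, p) = (p + w) + p = w + 2*p)
(l(-18, 9) + T(29)) - 2253 = ((-18 + 2*9) - 32/11) - 2253 = ((-18 + 18) - 32/11) - 2253 = (0 - 32/11) - 2253 = -32/11 - 2253 = -24815/11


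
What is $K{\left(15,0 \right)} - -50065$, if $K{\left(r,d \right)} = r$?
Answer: $50080$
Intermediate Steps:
$K{\left(15,0 \right)} - -50065 = 15 - -50065 = 15 + 50065 = 50080$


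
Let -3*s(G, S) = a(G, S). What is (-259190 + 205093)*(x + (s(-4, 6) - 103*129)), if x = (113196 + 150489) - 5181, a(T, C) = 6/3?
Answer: -39796403953/3 ≈ -1.3265e+10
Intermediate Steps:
a(T, C) = 2 (a(T, C) = 6*(1/3) = 2)
s(G, S) = -2/3 (s(G, S) = -1/3*2 = -2/3)
x = 258504 (x = 263685 - 5181 = 258504)
(-259190 + 205093)*(x + (s(-4, 6) - 103*129)) = (-259190 + 205093)*(258504 + (-2/3 - 103*129)) = -54097*(258504 + (-2/3 - 13287)) = -54097*(258504 - 39863/3) = -54097*735649/3 = -39796403953/3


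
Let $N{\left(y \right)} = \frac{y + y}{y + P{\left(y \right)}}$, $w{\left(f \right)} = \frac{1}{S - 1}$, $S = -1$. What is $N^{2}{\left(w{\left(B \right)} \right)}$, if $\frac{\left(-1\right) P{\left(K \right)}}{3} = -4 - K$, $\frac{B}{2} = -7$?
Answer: $\frac{1}{100} \approx 0.01$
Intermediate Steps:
$B = -14$ ($B = 2 \left(-7\right) = -14$)
$P{\left(K \right)} = 12 + 3 K$ ($P{\left(K \right)} = - 3 \left(-4 - K\right) = 12 + 3 K$)
$w{\left(f \right)} = - \frac{1}{2}$ ($w{\left(f \right)} = \frac{1}{-1 - 1} = \frac{1}{-2} = - \frac{1}{2}$)
$N{\left(y \right)} = \frac{2 y}{12 + 4 y}$ ($N{\left(y \right)} = \frac{y + y}{y + \left(12 + 3 y\right)} = \frac{2 y}{12 + 4 y}$)
$N^{2}{\left(w{\left(B \right)} \right)} = \left(\frac{1}{2} \left(- \frac{1}{2}\right) \frac{1}{3 - \frac{1}{2}}\right)^{2} = \left(\frac{1}{2} \left(- \frac{1}{2}\right) \frac{1}{\frac{5}{2}}\right)^{2} = \left(\frac{1}{2} \left(- \frac{1}{2}\right) \frac{2}{5}\right)^{2} = \left(- \frac{1}{10}\right)^{2} = \frac{1}{100}$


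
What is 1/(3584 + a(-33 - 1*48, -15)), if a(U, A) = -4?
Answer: 1/3580 ≈ 0.00027933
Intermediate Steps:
1/(3584 + a(-33 - 1*48, -15)) = 1/(3584 - 4) = 1/3580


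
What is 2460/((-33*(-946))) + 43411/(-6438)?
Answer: -223227853/33496914 ≈ -6.6641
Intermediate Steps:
2460/((-33*(-946))) + 43411/(-6438) = 2460/31218 + 43411*(-1/6438) = 2460*(1/31218) - 43411/6438 = 410/5203 - 43411/6438 = -223227853/33496914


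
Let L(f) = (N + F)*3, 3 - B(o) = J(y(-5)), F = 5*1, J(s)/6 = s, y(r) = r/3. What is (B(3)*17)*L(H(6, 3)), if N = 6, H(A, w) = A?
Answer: 7293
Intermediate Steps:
y(r) = r/3 (y(r) = r*(1/3) = r/3)
J(s) = 6*s
F = 5
B(o) = 13 (B(o) = 3 - 6*(1/3)*(-5) = 3 - 6*(-5)/3 = 3 - 1*(-10) = 3 + 10 = 13)
L(f) = 33 (L(f) = (6 + 5)*3 = 11*3 = 33)
(B(3)*17)*L(H(6, 3)) = (13*17)*33 = 221*33 = 7293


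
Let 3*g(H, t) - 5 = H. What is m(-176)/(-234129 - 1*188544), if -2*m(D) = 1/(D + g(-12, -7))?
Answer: -1/150753370 ≈ -6.6333e-9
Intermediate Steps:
g(H, t) = 5/3 + H/3
m(D) = -1/(2*(-7/3 + D)) (m(D) = -1/(2*(D + (5/3 + (1/3)*(-12)))) = -1/(2*(D + (5/3 - 4))) = -1/(2*(D - 7/3)) = -1/(2*(-7/3 + D)))
m(-176)/(-234129 - 1*188544) = (-3/(-14 + 6*(-176)))/(-234129 - 1*188544) = (-3/(-14 - 1056))/(-234129 - 188544) = -3/(-1070)/(-422673) = -3*(-1/1070)*(-1/422673) = (3/1070)*(-1/422673) = -1/150753370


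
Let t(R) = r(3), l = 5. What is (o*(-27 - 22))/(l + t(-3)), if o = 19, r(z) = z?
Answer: -931/8 ≈ -116.38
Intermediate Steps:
t(R) = 3
(o*(-27 - 22))/(l + t(-3)) = (19*(-27 - 22))/(5 + 3) = (19*(-49))/8 = -931*1/8 = -931/8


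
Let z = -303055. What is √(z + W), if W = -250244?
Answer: I*√553299 ≈ 743.84*I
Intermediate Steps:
√(z + W) = √(-303055 - 250244) = √(-553299) = I*√553299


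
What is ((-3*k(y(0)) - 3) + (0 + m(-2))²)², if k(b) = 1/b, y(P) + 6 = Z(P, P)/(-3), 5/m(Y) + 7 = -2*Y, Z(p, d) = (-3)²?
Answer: 1/81 ≈ 0.012346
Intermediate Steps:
Z(p, d) = 9
m(Y) = 5/(-7 - 2*Y)
y(P) = -9 (y(P) = -6 + 9/(-3) = -6 + 9*(-⅓) = -6 - 3 = -9)
((-3*k(y(0)) - 3) + (0 + m(-2))²)² = ((-3/(-9) - 3) + (0 - 5/(7 + 2*(-2)))²)² = ((-3*(-⅑) - 3) + (0 - 5/(7 - 4))²)² = ((⅓ - 3) + (0 - 5/3)²)² = (-8/3 + (0 - 5*⅓)²)² = (-8/3 + (0 - 5/3)²)² = (-8/3 + (-5/3)²)² = (-8/3 + 25/9)² = (⅑)² = 1/81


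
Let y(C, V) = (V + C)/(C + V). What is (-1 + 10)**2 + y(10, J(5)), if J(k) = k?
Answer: 82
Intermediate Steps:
y(C, V) = 1 (y(C, V) = (C + V)/(C + V) = 1)
(-1 + 10)**2 + y(10, J(5)) = (-1 + 10)**2 + 1 = 9**2 + 1 = 81 + 1 = 82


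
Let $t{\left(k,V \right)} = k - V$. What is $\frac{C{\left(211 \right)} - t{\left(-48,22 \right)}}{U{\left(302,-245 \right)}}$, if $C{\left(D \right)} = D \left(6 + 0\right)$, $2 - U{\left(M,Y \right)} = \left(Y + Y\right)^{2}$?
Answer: $- \frac{668}{120049} \approx -0.0055644$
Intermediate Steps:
$U{\left(M,Y \right)} = 2 - 4 Y^{2}$ ($U{\left(M,Y \right)} = 2 - \left(Y + Y\right)^{2} = 2 - \left(2 Y\right)^{2} = 2 - 4 Y^{2}$)
$C{\left(D \right)} = 6 D$ ($C{\left(D \right)} = D 6 = 6 D$)
$\frac{C{\left(211 \right)} - t{\left(-48,22 \right)}}{U{\left(302,-245 \right)}} = \frac{6 \cdot 211 - \left(-48 - 22\right)}{2 - 4 \left(-245\right)^{2}} = \frac{1266 - \left(-48 - 22\right)}{2 - 240100} = \frac{1266 - -70}{2 - 240100} = \frac{1266 + 70}{-240098} = 1336 \left(- \frac{1}{240098}\right) = - \frac{668}{120049}$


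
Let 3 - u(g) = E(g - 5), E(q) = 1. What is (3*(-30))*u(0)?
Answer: -180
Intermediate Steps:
u(g) = 2 (u(g) = 3 - 1*1 = 3 - 1 = 2)
(3*(-30))*u(0) = (3*(-30))*2 = -90*2 = -180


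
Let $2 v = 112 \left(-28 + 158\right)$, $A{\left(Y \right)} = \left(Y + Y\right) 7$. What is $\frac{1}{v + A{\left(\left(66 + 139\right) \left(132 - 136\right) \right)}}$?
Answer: $- \frac{1}{4200} \approx -0.0002381$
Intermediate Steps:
$A{\left(Y \right)} = 14 Y$ ($A{\left(Y \right)} = 2 Y 7 = 14 Y$)
$v = 7280$ ($v = \frac{112 \left(-28 + 158\right)}{2} = \frac{112 \cdot 130}{2} = \frac{1}{2} \cdot 14560 = 7280$)
$\frac{1}{v + A{\left(\left(66 + 139\right) \left(132 - 136\right) \right)}} = \frac{1}{7280 + 14 \left(66 + 139\right) \left(132 - 136\right)} = \frac{1}{7280 + 14 \cdot 205 \left(-4\right)} = \frac{1}{7280 + 14 \left(-820\right)} = \frac{1}{7280 - 11480} = \frac{1}{-4200} = - \frac{1}{4200}$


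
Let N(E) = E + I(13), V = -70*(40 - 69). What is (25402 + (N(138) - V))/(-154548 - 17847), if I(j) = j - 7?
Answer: -23516/172395 ≈ -0.13641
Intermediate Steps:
I(j) = -7 + j
V = 2030 (V = -70*(-29) = 2030)
N(E) = 6 + E (N(E) = E + (-7 + 13) = E + 6 = 6 + E)
(25402 + (N(138) - V))/(-154548 - 17847) = (25402 + ((6 + 138) - 1*2030))/(-154548 - 17847) = (25402 + (144 - 2030))/(-172395) = (25402 - 1886)*(-1/172395) = 23516*(-1/172395) = -23516/172395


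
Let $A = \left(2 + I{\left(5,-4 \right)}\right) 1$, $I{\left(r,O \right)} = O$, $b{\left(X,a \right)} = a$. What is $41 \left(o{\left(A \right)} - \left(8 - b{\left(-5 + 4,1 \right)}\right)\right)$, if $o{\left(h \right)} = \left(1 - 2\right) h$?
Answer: $-205$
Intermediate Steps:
$A = -2$ ($A = \left(2 - 4\right) 1 = \left(-2\right) 1 = -2$)
$o{\left(h \right)} = - h$
$41 \left(o{\left(A \right)} - \left(8 - b{\left(-5 + 4,1 \right)}\right)\right) = 41 \left(\left(-1\right) \left(-2\right) - \left(8 - 1\right)\right) = 41 \left(2 - 7\right) = 41 \left(-5\right) = -205$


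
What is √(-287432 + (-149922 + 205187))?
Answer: I*√232167 ≈ 481.84*I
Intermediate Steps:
√(-287432 + (-149922 + 205187)) = √(-287432 + 55265) = √(-232167) = I*√232167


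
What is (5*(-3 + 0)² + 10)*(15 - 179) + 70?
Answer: -8950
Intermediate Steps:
(5*(-3 + 0)² + 10)*(15 - 179) + 70 = (5*(-3)² + 10)*(-164) + 70 = (5*9 + 10)*(-164) + 70 = (45 + 10)*(-164) + 70 = 55*(-164) + 70 = -9020 + 70 = -8950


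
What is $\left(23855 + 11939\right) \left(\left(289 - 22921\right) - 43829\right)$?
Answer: $-2378905034$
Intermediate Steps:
$\left(23855 + 11939\right) \left(\left(289 - 22921\right) - 43829\right) = 35794 \left(\left(289 - 22921\right) - 43829\right) = 35794 \left(-22632 - 43829\right) = 35794 \left(-66461\right) = -2378905034$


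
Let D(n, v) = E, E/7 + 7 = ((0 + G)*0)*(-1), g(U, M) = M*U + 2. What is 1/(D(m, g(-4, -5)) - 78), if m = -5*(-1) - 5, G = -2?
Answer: -1/127 ≈ -0.0078740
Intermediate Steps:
g(U, M) = 2 + M*U
m = 0 (m = 5 - 5 = 0)
E = -49 (E = -49 + 7*(((0 - 2)*0)*(-1)) = -49 + 7*(-2*0*(-1)) = -49 + 7*(0*(-1)) = -49 + 7*0 = -49 + 0 = -49)
D(n, v) = -49
1/(D(m, g(-4, -5)) - 78) = 1/(-49 - 78) = 1/(-127) = -1/127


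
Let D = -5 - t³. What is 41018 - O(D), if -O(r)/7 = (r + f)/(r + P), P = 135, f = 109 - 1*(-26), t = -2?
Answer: 41025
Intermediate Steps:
f = 135 (f = 109 + 26 = 135)
D = 3 (D = -5 - 1*(-2)³ = -5 - 1*(-8) = -5 + 8 = 3)
O(r) = -7 (O(r) = -7*(r + 135)/(r + 135) = -7*(135 + r)/(135 + r) = -7*1 = -7)
41018 - O(D) = 41018 - 1*(-7) = 41018 + 7 = 41025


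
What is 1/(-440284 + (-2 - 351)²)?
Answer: -1/315675 ≈ -3.1678e-6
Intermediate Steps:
1/(-440284 + (-2 - 351)²) = 1/(-440284 + (-353)²) = 1/(-440284 + 124609) = 1/(-315675) = -1/315675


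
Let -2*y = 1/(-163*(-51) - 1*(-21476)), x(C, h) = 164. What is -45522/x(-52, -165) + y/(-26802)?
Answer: -18172491152017/65469191796 ≈ -277.57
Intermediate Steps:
y = -1/59578 (y = -1/(2*(-163*(-51) - 1*(-21476))) = -1/(2*(8313 + 21476)) = -½/29789 = -½*1/29789 = -1/59578 ≈ -1.6785e-5)
-45522/x(-52, -165) + y/(-26802) = -45522/164 - 1/59578/(-26802) = -45522*1/164 - 1/59578*(-1/26802) = -22761/82 + 1/1596809556 = -18172491152017/65469191796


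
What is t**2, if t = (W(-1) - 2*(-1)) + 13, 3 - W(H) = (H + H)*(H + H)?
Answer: 196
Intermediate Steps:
W(H) = 3 - 4*H**2 (W(H) = 3 - (H + H)*(H + H) = 3 - 2*H*2*H = 3 - 4*H**2)
t = 14 (t = ((3 - 4*(-1)**2) - 2*(-1)) + 13 = ((3 - 4*1) + 2) + 13 = ((3 - 4) + 2) + 13 = (-1 + 2) + 13 = 1 + 13 = 14)
t**2 = 14**2 = 196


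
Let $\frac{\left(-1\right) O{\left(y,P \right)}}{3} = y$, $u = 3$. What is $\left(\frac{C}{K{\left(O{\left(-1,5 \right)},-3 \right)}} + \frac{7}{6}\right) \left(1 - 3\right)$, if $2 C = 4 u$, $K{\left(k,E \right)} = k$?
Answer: $- \frac{19}{3} \approx -6.3333$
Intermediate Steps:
$O{\left(y,P \right)} = - 3 y$
$C = 6$ ($C = \frac{4 \cdot 3}{2} = \frac{1}{2} \cdot 12 = 6$)
$\left(\frac{C}{K{\left(O{\left(-1,5 \right)},-3 \right)}} + \frac{7}{6}\right) \left(1 - 3\right) = \left(\frac{6}{\left(-3\right) \left(-1\right)} + \frac{7}{6}\right) \left(1 - 3\right) = \left(\frac{6}{3} + 7 \cdot \frac{1}{6}\right) \left(-2\right) = \left(6 \cdot \frac{1}{3} + \frac{7}{6}\right) \left(-2\right) = \left(2 + \frac{7}{6}\right) \left(-2\right) = \frac{19}{6} \left(-2\right) = - \frac{19}{3}$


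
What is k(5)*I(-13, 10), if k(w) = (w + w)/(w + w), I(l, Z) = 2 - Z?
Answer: -8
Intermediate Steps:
k(w) = 1 (k(w) = (2*w)/((2*w)) = (2*w)*(1/(2*w)) = 1)
k(5)*I(-13, 10) = 1*(2 - 1*10) = 1*(2 - 10) = 1*(-8) = -8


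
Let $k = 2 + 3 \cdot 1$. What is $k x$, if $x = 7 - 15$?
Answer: $-40$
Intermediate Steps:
$x = -8$ ($x = 7 - 15 = -8$)
$k = 5$ ($k = 2 + 3 = 5$)
$k x = 5 \left(-8\right) = -40$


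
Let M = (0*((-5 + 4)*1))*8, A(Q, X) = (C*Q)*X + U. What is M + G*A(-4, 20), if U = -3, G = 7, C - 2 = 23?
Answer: -14021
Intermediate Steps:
C = 25 (C = 2 + 23 = 25)
A(Q, X) = -3 + 25*Q*X (A(Q, X) = (25*Q)*X - 3 = 25*Q*X - 3 = -3 + 25*Q*X)
M = 0 (M = (0*(-1*1))*8 = (0*(-1))*8 = 0*8 = 0)
M + G*A(-4, 20) = 0 + 7*(-3 + 25*(-4)*20) = 0 + 7*(-3 - 2000) = 0 + 7*(-2003) = 0 - 14021 = -14021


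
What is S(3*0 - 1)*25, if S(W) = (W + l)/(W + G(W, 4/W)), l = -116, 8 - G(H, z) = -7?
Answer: -2925/14 ≈ -208.93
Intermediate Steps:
G(H, z) = 15 (G(H, z) = 8 - 1*(-7) = 8 + 7 = 15)
S(W) = (-116 + W)/(15 + W) (S(W) = (W - 116)/(W + 15) = (-116 + W)/(15 + W))
S(3*0 - 1)*25 = ((-116 + (3*0 - 1))/(15 + (3*0 - 1)))*25 = ((-116 + (0 - 1))/(15 + (0 - 1)))*25 = ((-116 - 1)/(15 - 1))*25 = (-117/14)*25 = ((1/14)*(-117))*25 = -117/14*25 = -2925/14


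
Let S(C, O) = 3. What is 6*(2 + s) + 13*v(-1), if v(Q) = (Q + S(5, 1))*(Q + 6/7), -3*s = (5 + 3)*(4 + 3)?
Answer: -726/7 ≈ -103.71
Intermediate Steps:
s = -56/3 (s = -(5 + 3)*(4 + 3)/3 = -8*7/3 = -⅓*56 = -56/3 ≈ -18.667)
v(Q) = (3 + Q)*(6/7 + Q) (v(Q) = (Q + 3)*(Q + 6/7) = (3 + Q)*(Q + 6*(⅐)) = (3 + Q)*(Q + 6/7) = (3 + Q)*(6/7 + Q))
6*(2 + s) + 13*v(-1) = 6*(2 - 56/3) + 13*(18/7 + (-1)² + (27/7)*(-1)) = 6*(-50/3) + 13*(18/7 + 1 - 27/7) = -100 + 13*(-2/7) = -100 - 26/7 = -726/7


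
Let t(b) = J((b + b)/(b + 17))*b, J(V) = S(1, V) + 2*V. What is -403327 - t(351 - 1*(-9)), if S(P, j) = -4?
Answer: -152029799/377 ≈ -4.0326e+5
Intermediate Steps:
J(V) = -4 + 2*V
t(b) = b*(-4 + 4*b/(17 + b)) (t(b) = (-4 + 2*((b + b)/(b + 17)))*b = (-4 + 2*((2*b)/(17 + b)))*b = (-4 + 2*(2*b/(17 + b)))*b = (-4 + 4*b/(17 + b))*b = b*(-4 + 4*b/(17 + b)))
-403327 - t(351 - 1*(-9)) = -403327 - (-68)*(351 - 1*(-9))/(17 + (351 - 1*(-9))) = -403327 - (-68)*(351 + 9)/(17 + (351 + 9)) = -403327 - (-68)*360/(17 + 360) = -403327 - (-68)*360/377 = -403327 - 1*(-24480/377) = -403327 + 24480/377 = -152029799/377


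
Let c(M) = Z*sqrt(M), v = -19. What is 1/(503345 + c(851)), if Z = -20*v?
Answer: 100669/50646660925 - 76*sqrt(851)/50646660925 ≈ 1.9439e-6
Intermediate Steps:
Z = 380 (Z = -20*(-19) = 380)
c(M) = 380*sqrt(M)
1/(503345 + c(851)) = 1/(503345 + 380*sqrt(851))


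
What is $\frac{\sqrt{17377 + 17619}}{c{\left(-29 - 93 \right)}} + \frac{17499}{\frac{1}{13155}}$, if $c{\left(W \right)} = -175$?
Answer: $230199345 - \frac{2 \sqrt{8749}}{175} \approx 2.302 \cdot 10^{8}$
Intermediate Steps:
$\frac{\sqrt{17377 + 17619}}{c{\left(-29 - 93 \right)}} + \frac{17499}{\frac{1}{13155}} = \frac{\sqrt{17377 + 17619}}{-175} + \frac{17499}{\frac{1}{13155}} = \sqrt{34996} \left(- \frac{1}{175}\right) + 17499 \frac{1}{\frac{1}{13155}} = 2 \sqrt{8749} \left(- \frac{1}{175}\right) + 17499 \cdot 13155 = - \frac{2 \sqrt{8749}}{175} + 230199345 = 230199345 - \frac{2 \sqrt{8749}}{175}$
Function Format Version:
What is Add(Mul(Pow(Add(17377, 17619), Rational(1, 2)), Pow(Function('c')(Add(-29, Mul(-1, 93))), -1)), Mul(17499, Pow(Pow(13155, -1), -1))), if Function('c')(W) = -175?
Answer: Add(230199345, Mul(Rational(-2, 175), Pow(8749, Rational(1, 2)))) ≈ 2.3020e+8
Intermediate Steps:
Add(Mul(Pow(Add(17377, 17619), Rational(1, 2)), Pow(Function('c')(Add(-29, Mul(-1, 93))), -1)), Mul(17499, Pow(Pow(13155, -1), -1))) = Add(Mul(Pow(Add(17377, 17619), Rational(1, 2)), Pow(-175, -1)), Mul(17499, Pow(Pow(13155, -1), -1))) = Add(Mul(Pow(34996, Rational(1, 2)), Rational(-1, 175)), Mul(17499, Pow(Rational(1, 13155), -1))) = Add(Mul(Mul(2, Pow(8749, Rational(1, 2))), Rational(-1, 175)), Mul(17499, 13155)) = Add(Mul(Rational(-2, 175), Pow(8749, Rational(1, 2))), 230199345) = Add(230199345, Mul(Rational(-2, 175), Pow(8749, Rational(1, 2))))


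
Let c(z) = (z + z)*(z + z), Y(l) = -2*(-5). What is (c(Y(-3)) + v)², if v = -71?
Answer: 108241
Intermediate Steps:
Y(l) = 10
c(z) = 4*z² (c(z) = (2*z)*(2*z) = 4*z²)
(c(Y(-3)) + v)² = (4*10² - 71)² = (4*100 - 71)² = (400 - 71)² = 329² = 108241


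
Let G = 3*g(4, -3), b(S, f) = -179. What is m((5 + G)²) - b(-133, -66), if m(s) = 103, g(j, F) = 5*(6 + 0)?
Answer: 282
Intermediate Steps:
g(j, F) = 30 (g(j, F) = 5*6 = 30)
G = 90 (G = 3*30 = 90)
m((5 + G)²) - b(-133, -66) = 103 - 1*(-179) = 103 + 179 = 282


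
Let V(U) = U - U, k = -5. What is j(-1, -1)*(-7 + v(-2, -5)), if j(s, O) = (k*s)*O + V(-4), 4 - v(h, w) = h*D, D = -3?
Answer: 45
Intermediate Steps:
v(h, w) = 4 + 3*h (v(h, w) = 4 - h*(-3) = 4 - (-3)*h = 4 + 3*h)
V(U) = 0
j(s, O) = -5*O*s (j(s, O) = (-5*s)*O + 0 = -5*O*s + 0 = -5*O*s)
j(-1, -1)*(-7 + v(-2, -5)) = (-5*(-1)*(-1))*(-7 + (4 + 3*(-2))) = -5*(-7 + (4 - 6)) = -5*(-7 - 2) = -5*(-9) = 45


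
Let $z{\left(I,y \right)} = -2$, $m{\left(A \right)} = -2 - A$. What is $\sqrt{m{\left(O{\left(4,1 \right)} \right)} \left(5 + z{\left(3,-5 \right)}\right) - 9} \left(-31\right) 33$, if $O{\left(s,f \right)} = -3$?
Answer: $- 1023 i \sqrt{6} \approx - 2505.8 i$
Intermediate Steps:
$\sqrt{m{\left(O{\left(4,1 \right)} \right)} \left(5 + z{\left(3,-5 \right)}\right) - 9} \left(-31\right) 33 = \sqrt{\left(-2 - -3\right) \left(5 - 2\right) - 9} \left(-31\right) 33 = \sqrt{\left(-2 + 3\right) 3 - 9} \left(-31\right) 33 = \sqrt{1 \cdot 3 - 9} \left(-31\right) 33 = \sqrt{3 - 9} \left(-31\right) 33 = \sqrt{-6} \left(-31\right) 33 = i \sqrt{6} \left(-31\right) 33 = - 31 i \sqrt{6} \cdot 33 = - 1023 i \sqrt{6}$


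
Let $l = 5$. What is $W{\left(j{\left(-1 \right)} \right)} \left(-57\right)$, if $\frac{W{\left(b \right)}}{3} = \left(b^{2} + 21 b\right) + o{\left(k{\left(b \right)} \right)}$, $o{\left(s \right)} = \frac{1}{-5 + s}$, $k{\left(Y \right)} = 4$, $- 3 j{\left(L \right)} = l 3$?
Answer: $13851$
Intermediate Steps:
$j{\left(L \right)} = -5$ ($j{\left(L \right)} = - \frac{5 \cdot 3}{3} = \left(- \frac{1}{3}\right) 15 = -5$)
$W{\left(b \right)} = -3 + 3 b^{2} + 63 b$ ($W{\left(b \right)} = 3 \left(\left(b^{2} + 21 b\right) + \frac{1}{-5 + 4}\right) = 3 \left(\left(b^{2} + 21 b\right) + \frac{1}{-1}\right) = 3 \left(\left(b^{2} + 21 b\right) - 1\right) = 3 \left(-1 + b^{2} + 21 b\right) = -3 + 3 b^{2} + 63 b$)
$W{\left(j{\left(-1 \right)} \right)} \left(-57\right) = \left(-3 + 3 \left(-5\right)^{2} + 63 \left(-5\right)\right) \left(-57\right) = \left(-3 + 3 \cdot 25 - 315\right) \left(-57\right) = \left(-3 + 75 - 315\right) \left(-57\right) = \left(-243\right) \left(-57\right) = 13851$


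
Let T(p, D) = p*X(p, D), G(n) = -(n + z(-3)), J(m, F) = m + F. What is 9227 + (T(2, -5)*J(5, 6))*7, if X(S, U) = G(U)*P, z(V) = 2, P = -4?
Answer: 7379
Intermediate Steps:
J(m, F) = F + m
G(n) = -2 - n (G(n) = -(n + 2) = -(2 + n) = -2 - n)
X(S, U) = 8 + 4*U (X(S, U) = (-2 - U)*(-4) = 8 + 4*U)
T(p, D) = p*(8 + 4*D)
9227 + (T(2, -5)*J(5, 6))*7 = 9227 + ((4*2*(2 - 5))*(6 + 5))*7 = 9227 + ((4*2*(-3))*11)*7 = 9227 - 24*11*7 = 9227 - 264*7 = 9227 - 1848 = 7379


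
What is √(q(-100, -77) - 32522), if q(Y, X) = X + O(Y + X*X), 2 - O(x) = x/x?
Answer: 3*I*√3622 ≈ 180.55*I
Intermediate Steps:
O(x) = 1 (O(x) = 2 - x/x = 2 - 1*1 = 2 - 1 = 1)
q(Y, X) = 1 + X (q(Y, X) = X + 1 = 1 + X)
√(q(-100, -77) - 32522) = √((1 - 77) - 32522) = √(-76 - 32522) = √(-32598) = 3*I*√3622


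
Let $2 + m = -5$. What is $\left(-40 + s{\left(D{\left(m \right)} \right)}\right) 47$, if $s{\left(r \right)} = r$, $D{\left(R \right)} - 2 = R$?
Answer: $-2115$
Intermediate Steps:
$m = -7$ ($m = -2 - 5 = -7$)
$D{\left(R \right)} = 2 + R$
$\left(-40 + s{\left(D{\left(m \right)} \right)}\right) 47 = \left(-40 + \left(2 - 7\right)\right) 47 = \left(-40 - 5\right) 47 = \left(-45\right) 47 = -2115$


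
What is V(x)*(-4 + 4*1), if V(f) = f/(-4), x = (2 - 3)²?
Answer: 0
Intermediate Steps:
x = 1 (x = (-1)² = 1)
V(f) = -f/4 (V(f) = f*(-¼) = -f/4)
V(x)*(-4 + 4*1) = (-¼*1)*(-4 + 4*1) = -(-4 + 4)/4 = -¼*0 = 0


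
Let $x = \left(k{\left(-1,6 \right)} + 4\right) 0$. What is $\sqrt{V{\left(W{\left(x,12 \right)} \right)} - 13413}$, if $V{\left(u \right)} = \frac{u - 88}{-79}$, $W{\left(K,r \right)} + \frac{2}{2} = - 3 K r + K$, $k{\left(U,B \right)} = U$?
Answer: $\frac{i \sqrt{83703502}}{79} \approx 115.81 i$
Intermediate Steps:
$x = 0$ ($x = \left(-1 + 4\right) 0 = 3 \cdot 0 = 0$)
$W{\left(K,r \right)} = -1 + K - 3 K r$ ($W{\left(K,r \right)} = -1 + \left(- 3 K r + K\right) = -1 - \left(- K + 3 K r\right) = -1 + K - 3 K r$)
$V{\left(u \right)} = \frac{88}{79} - \frac{u}{79}$ ($V{\left(u \right)} = \left(u - 88\right) \left(- \frac{1}{79}\right) = \left(-88 + u\right) \left(- \frac{1}{79}\right) = \frac{88}{79} - \frac{u}{79}$)
$\sqrt{V{\left(W{\left(x,12 \right)} \right)} - 13413} = \sqrt{\left(\frac{88}{79} - \frac{-1 + 0 - 0 \cdot 12}{79}\right) - 13413} = \sqrt{\left(\frac{88}{79} - \frac{-1 + 0 + 0}{79}\right) - 13413} = \sqrt{\left(\frac{88}{79} - - \frac{1}{79}\right) - 13413} = \sqrt{\left(\frac{88}{79} + \frac{1}{79}\right) - 13413} = \sqrt{\frac{89}{79} - 13413} = \sqrt{- \frac{1059538}{79}} = \frac{i \sqrt{83703502}}{79}$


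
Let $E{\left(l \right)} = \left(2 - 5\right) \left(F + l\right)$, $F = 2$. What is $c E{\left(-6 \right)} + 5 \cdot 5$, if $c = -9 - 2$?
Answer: $-107$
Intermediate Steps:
$c = -11$
$E{\left(l \right)} = -6 - 3 l$ ($E{\left(l \right)} = \left(2 - 5\right) \left(2 + l\right) = - 3 \left(2 + l\right) = -6 - 3 l$)
$c E{\left(-6 \right)} + 5 \cdot 5 = - 11 \left(-6 - -18\right) + 5 \cdot 5 = - 11 \left(-6 + 18\right) + 25 = \left(-11\right) 12 + 25 = -132 + 25 = -107$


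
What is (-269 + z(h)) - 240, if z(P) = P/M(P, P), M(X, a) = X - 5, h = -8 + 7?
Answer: -3053/6 ≈ -508.83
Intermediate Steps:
h = -1
M(X, a) = -5 + X
z(P) = P/(-5 + P)
(-269 + z(h)) - 240 = (-269 - 1/(-5 - 1)) - 240 = (-269 - 1/(-6)) - 240 = (-269 - 1*(-1/6)) - 240 = (-269 + 1/6) - 240 = -1613/6 - 240 = -3053/6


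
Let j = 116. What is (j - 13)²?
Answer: 10609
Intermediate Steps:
(j - 13)² = (116 - 13)² = 103² = 10609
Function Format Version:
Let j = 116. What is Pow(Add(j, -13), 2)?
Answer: 10609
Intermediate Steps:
Pow(Add(j, -13), 2) = Pow(Add(116, -13), 2) = Pow(103, 2) = 10609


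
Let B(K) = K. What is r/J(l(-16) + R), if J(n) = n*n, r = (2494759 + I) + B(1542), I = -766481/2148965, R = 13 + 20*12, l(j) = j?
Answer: 1788154237328/40235071695 ≈ 44.443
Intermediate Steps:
R = 253 (R = 13 + 240 = 253)
I = -766481/2148965 (I = -766481*1/2148965 = -766481/2148965 ≈ -0.35667)
r = 5364462711984/2148965 (r = (2494759 - 766481/2148965) + 1542 = 5361149007954/2148965 + 1542 = 5364462711984/2148965 ≈ 2.4963e+6)
J(n) = n**2
r/J(l(-16) + R) = 5364462711984/(2148965*((-16 + 253)**2)) = 5364462711984/(2148965*(237**2)) = (5364462711984/2148965)/56169 = (5364462711984/2148965)*(1/56169) = 1788154237328/40235071695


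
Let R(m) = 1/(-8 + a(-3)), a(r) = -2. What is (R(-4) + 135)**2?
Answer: 1819801/100 ≈ 18198.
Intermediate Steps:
R(m) = -1/10 (R(m) = 1/(-8 - 2) = 1/(-10) = -1/10)
(R(-4) + 135)**2 = (-1/10 + 135)**2 = (1349/10)**2 = 1819801/100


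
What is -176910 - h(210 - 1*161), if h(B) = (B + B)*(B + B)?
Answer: -186514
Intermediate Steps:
h(B) = 4*B² (h(B) = (2*B)*(2*B) = 4*B²)
-176910 - h(210 - 1*161) = -176910 - 4*(210 - 1*161)² = -176910 - 4*(210 - 161)² = -176910 - 4*49² = -176910 - 4*2401 = -176910 - 1*9604 = -176910 - 9604 = -186514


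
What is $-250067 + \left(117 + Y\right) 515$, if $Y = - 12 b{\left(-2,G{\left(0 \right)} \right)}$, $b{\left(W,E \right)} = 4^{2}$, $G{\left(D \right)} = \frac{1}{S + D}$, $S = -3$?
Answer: $-288692$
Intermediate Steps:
$G{\left(D \right)} = \frac{1}{-3 + D}$
$b{\left(W,E \right)} = 16$
$Y = -192$ ($Y = \left(-12\right) 16 = -192$)
$-250067 + \left(117 + Y\right) 515 = -250067 + \left(117 - 192\right) 515 = -250067 - 38625 = -288692$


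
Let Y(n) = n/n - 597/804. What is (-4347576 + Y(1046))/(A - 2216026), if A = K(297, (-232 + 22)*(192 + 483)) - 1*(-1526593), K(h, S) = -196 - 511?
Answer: 1165150299/184957520 ≈ 6.2996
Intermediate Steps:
K(h, S) = -707
Y(n) = 69/268 (Y(n) = 1 - 597*1/804 = 1 - 199/268 = 69/268)
A = 1525886 (A = -707 - 1*(-1526593) = -707 + 1526593 = 1525886)
(-4347576 + Y(1046))/(A - 2216026) = (-4347576 + 69/268)/(1525886 - 2216026) = -1165150299/268/(-690140) = -1165150299/268*(-1/690140) = 1165150299/184957520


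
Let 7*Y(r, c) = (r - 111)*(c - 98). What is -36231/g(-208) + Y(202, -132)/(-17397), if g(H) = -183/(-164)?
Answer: -34456802926/1061217 ≈ -32469.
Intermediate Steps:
g(H) = 183/164 (g(H) = -183*(-1/164) = 183/164)
Y(r, c) = (-111 + r)*(-98 + c)/7 (Y(r, c) = ((r - 111)*(c - 98))/7 = ((-111 + r)*(-98 + c))/7 = (-111 + r)*(-98 + c)/7)
-36231/g(-208) + Y(202, -132)/(-17397) = -36231/183/164 + (1554 - 14*202 - 111/7*(-132) + (⅐)*(-132)*202)/(-17397) = -36231*164/183 + (1554 - 2828 + 14652/7 - 26664/7)*(-1/17397) = -1980628/61 - 2990*(-1/17397) = -1980628/61 + 2990/17397 = -34456802926/1061217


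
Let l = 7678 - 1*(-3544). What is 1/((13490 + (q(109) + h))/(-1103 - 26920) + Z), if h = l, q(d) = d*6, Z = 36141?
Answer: 28023/1012753877 ≈ 2.7670e-5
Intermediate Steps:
q(d) = 6*d
l = 11222 (l = 7678 + 3544 = 11222)
h = 11222
1/((13490 + (q(109) + h))/(-1103 - 26920) + Z) = 1/((13490 + (6*109 + 11222))/(-1103 - 26920) + 36141) = 1/((13490 + (654 + 11222))/(-28023) + 36141) = 1/((13490 + 11876)*(-1/28023) + 36141) = 1/(25366*(-1/28023) + 36141) = 1/(-25366/28023 + 36141) = 1/(1012753877/28023) = 28023/1012753877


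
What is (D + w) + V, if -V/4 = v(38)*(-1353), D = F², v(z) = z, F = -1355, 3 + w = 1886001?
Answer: 3927679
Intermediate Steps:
w = 1885998 (w = -3 + 1886001 = 1885998)
D = 1836025 (D = (-1355)² = 1836025)
V = 205656 (V = -152*(-1353) = -4*(-51414) = 205656)
(D + w) + V = (1836025 + 1885998) + 205656 = 3722023 + 205656 = 3927679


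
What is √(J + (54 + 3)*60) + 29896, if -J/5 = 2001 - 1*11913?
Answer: 29896 + 2*√13245 ≈ 30126.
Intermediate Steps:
J = 49560 (J = -5*(2001 - 1*11913) = -5*(2001 - 11913) = -5*(-9912) = 49560)
√(J + (54 + 3)*60) + 29896 = √(49560 + (54 + 3)*60) + 29896 = √(49560 + 57*60) + 29896 = √(49560 + 3420) + 29896 = √52980 + 29896 = 2*√13245 + 29896 = 29896 + 2*√13245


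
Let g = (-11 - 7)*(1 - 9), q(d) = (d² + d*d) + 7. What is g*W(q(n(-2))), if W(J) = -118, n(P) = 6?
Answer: -16992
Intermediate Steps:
q(d) = 7 + 2*d² (q(d) = (d² + d²) + 7 = 2*d² + 7 = 7 + 2*d²)
g = 144 (g = -18*(-8) = 144)
g*W(q(n(-2))) = 144*(-118) = -16992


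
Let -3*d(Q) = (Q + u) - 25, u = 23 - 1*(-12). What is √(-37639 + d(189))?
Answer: 2*I*√84837/3 ≈ 194.18*I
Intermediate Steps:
u = 35 (u = 23 + 12 = 35)
d(Q) = -10/3 - Q/3 (d(Q) = -((Q + 35) - 25)/3 = -((35 + Q) - 25)/3 = -(10 + Q)/3 = -10/3 - Q/3)
√(-37639 + d(189)) = √(-37639 + (-10/3 - ⅓*189)) = √(-37639 + (-10/3 - 63)) = √(-37639 - 199/3) = √(-113116/3) = 2*I*√84837/3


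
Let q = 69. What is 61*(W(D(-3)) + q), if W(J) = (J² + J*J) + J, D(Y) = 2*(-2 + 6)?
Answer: 12505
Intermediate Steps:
D(Y) = 8 (D(Y) = 2*4 = 8)
W(J) = J + 2*J² (W(J) = (J² + J²) + J = 2*J² + J = J + 2*J²)
61*(W(D(-3)) + q) = 61*(8*(1 + 2*8) + 69) = 61*(8*(1 + 16) + 69) = 61*(8*17 + 69) = 61*(136 + 69) = 61*205 = 12505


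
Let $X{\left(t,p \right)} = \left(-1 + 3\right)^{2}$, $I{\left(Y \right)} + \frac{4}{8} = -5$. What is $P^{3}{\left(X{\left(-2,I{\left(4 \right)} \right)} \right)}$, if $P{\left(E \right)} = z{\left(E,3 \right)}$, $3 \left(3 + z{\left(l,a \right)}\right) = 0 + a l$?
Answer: $1$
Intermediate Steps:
$z{\left(l,a \right)} = -3 + \frac{a l}{3}$ ($z{\left(l,a \right)} = -3 + \frac{0 + a l}{3} = -3 + \frac{a l}{3}$)
$I{\left(Y \right)} = - \frac{11}{2}$ ($I{\left(Y \right)} = - \frac{1}{2} - 5 = - \frac{11}{2}$)
$X{\left(t,p \right)} = 4$ ($X{\left(t,p \right)} = 2^{2} = 4$)
$P{\left(E \right)} = -3 + E$ ($P{\left(E \right)} = -3 + \frac{1}{3} \cdot 3 E = -3 + E$)
$P^{3}{\left(X{\left(-2,I{\left(4 \right)} \right)} \right)} = \left(-3 + 4\right)^{3} = 1^{3} = 1$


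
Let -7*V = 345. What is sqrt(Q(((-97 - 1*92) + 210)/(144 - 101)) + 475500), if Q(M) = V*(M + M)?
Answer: sqrt(879110490)/43 ≈ 689.53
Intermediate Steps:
V = -345/7 (V = -1/7*345 = -345/7 ≈ -49.286)
Q(M) = -690*M/7 (Q(M) = -345*(M + M)/7 = -690*M/7)
sqrt(Q(((-97 - 1*92) + 210)/(144 - 101)) + 475500) = sqrt(-690*((-97 - 1*92) + 210)/(7*(144 - 101)) + 475500) = sqrt(-690*((-97 - 92) + 210)/(7*43) + 475500) = sqrt(-690*(-189 + 210)/(7*43) + 475500) = sqrt(-2070/43 + 475500) = sqrt(20444430/43) = sqrt(879110490)/43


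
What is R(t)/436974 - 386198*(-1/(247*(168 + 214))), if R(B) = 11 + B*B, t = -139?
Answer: 14215211365/3435853733 ≈ 4.1373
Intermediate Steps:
R(B) = 11 + B²
R(t)/436974 - 386198*(-1/(247*(168 + 214))) = (11 + (-139)²)/436974 - 386198*(-1/(247*(168 + 214))) = (11 + 19321)*(1/436974) - 386198/((-247*382)) = 19332*(1/436974) - 386198/(-94354) = 3222/72829 - 386198*(-1/94354) = 3222/72829 + 193099/47177 = 14215211365/3435853733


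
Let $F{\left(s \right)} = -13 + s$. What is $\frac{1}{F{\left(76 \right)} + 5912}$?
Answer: $\frac{1}{5975} \approx 0.00016736$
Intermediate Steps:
$\frac{1}{F{\left(76 \right)} + 5912} = \frac{1}{\left(-13 + 76\right) + 5912} = \frac{1}{63 + 5912} = \frac{1}{5975}$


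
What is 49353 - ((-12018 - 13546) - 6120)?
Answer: 81037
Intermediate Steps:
49353 - ((-12018 - 13546) - 6120) = 49353 - (-25564 - 6120) = 49353 - 1*(-31684) = 49353 + 31684 = 81037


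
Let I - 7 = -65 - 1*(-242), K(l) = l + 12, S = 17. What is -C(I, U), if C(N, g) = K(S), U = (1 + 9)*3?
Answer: -29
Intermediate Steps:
K(l) = 12 + l
U = 30 (U = 10*3 = 30)
I = 184 (I = 7 + (-65 - 1*(-242)) = 7 + (-65 + 242) = 7 + 177 = 184)
C(N, g) = 29 (C(N, g) = 12 + 17 = 29)
-C(I, U) = -1*29 = -29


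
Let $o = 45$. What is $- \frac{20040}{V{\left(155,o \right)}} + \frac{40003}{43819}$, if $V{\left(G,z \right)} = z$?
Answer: $- \frac{58422175}{131457} \approx -444.42$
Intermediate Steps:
$- \frac{20040}{V{\left(155,o \right)}} + \frac{40003}{43819} = - \frac{20040}{45} + \frac{40003}{43819} = \left(-20040\right) \frac{1}{45} + 40003 \cdot \frac{1}{43819} = - \frac{1336}{3} + \frac{40003}{43819} = - \frac{58422175}{131457}$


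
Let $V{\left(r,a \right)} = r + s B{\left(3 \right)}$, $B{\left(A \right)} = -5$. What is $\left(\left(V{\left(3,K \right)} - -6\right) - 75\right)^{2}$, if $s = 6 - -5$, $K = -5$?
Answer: $14641$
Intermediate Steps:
$s = 11$ ($s = 6 + 5 = 11$)
$V{\left(r,a \right)} = -55 + r$ ($V{\left(r,a \right)} = r + 11 \left(-5\right) = r - 55 = -55 + r$)
$\left(\left(V{\left(3,K \right)} - -6\right) - 75\right)^{2} = \left(\left(\left(-55 + 3\right) - -6\right) - 75\right)^{2} = \left(\left(-52 + 6\right) - 75\right)^{2} = \left(-46 - 75\right)^{2} = \left(-121\right)^{2} = 14641$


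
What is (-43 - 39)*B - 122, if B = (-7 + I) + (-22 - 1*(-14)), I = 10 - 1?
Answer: 370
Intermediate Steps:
I = 9
B = -6 (B = (-7 + 9) + (-22 - 1*(-14)) = 2 + (-22 + 14) = 2 - 8 = -6)
(-43 - 39)*B - 122 = (-43 - 39)*(-6) - 122 = -82*(-6) - 122 = 492 - 122 = 370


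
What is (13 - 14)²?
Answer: 1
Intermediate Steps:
(13 - 14)² = (-1)² = 1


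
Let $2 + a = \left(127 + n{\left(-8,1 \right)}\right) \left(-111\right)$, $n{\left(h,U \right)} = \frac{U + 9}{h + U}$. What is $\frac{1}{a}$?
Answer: $- \frac{7}{97583} \approx -7.1734 \cdot 10^{-5}$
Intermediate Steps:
$n{\left(h,U \right)} = \frac{9 + U}{U + h}$
$a = - \frac{97583}{7}$ ($a = -2 + \left(127 + \frac{9 + 1}{1 - 8}\right) \left(-111\right) = -2 + \left(127 + \frac{1}{-7} \cdot 10\right) \left(-111\right) = -2 + \left(127 - \frac{10}{7}\right) \left(-111\right) = -2 + \frac{879}{7} \left(-111\right) = -2 - \frac{97569}{7} = - \frac{97583}{7} \approx -13940.0$)
$\frac{1}{a} = \frac{1}{- \frac{97583}{7}} = - \frac{7}{97583}$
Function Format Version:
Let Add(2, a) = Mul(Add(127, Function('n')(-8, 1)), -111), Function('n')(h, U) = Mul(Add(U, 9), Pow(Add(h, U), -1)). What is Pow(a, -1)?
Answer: Rational(-7, 97583) ≈ -7.1734e-5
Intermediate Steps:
Function('n')(h, U) = Mul(Pow(Add(U, h), -1), Add(9, U)) (Function('n')(h, U) = Mul(Add(9, U), Pow(Add(U, h), -1)) = Mul(Pow(Add(U, h), -1), Add(9, U)))
a = Rational(-97583, 7) (a = Add(-2, Mul(Add(127, Mul(Pow(Add(1, -8), -1), Add(9, 1))), -111)) = Add(-2, Mul(Add(127, Mul(Pow(-7, -1), 10)), -111)) = Add(-2, Mul(Add(127, Mul(Rational(-1, 7), 10)), -111)) = Add(-2, Mul(Add(127, Rational(-10, 7)), -111)) = Add(-2, Mul(Rational(879, 7), -111)) = Add(-2, Rational(-97569, 7)) = Rational(-97583, 7) ≈ -13940.)
Pow(a, -1) = Pow(Rational(-97583, 7), -1) = Rational(-7, 97583)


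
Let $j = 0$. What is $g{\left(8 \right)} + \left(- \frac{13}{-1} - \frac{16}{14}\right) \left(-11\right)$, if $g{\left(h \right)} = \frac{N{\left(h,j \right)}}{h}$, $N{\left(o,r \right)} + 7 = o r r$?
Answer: $- \frac{7353}{56} \approx -131.3$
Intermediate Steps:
$N{\left(o,r \right)} = -7 + o r^{2}$ ($N{\left(o,r \right)} = -7 + o r r = -7 + o r^{2}$)
$g{\left(h \right)} = - \frac{7}{h}$ ($g{\left(h \right)} = \frac{-7 + h 0^{2}}{h} = \frac{-7 + h 0}{h} = \frac{-7 + 0}{h} = - \frac{7}{h}$)
$g{\left(8 \right)} + \left(- \frac{13}{-1} - \frac{16}{14}\right) \left(-11\right) = - \frac{7}{8} + \left(- \frac{13}{-1} - \frac{16}{14}\right) \left(-11\right) = \left(-7\right) \frac{1}{8} + \left(\left(-13\right) \left(-1\right) - \frac{8}{7}\right) \left(-11\right) = - \frac{7}{8} + \left(13 - \frac{8}{7}\right) \left(-11\right) = - \frac{7}{8} + \frac{83}{7} \left(-11\right) = - \frac{7}{8} - \frac{913}{7} = - \frac{7353}{56}$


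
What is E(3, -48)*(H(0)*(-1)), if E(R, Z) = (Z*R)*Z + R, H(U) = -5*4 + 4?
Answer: 110640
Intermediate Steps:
H(U) = -16 (H(U) = -20 + 4 = -16)
E(R, Z) = R + R*Z² (E(R, Z) = (R*Z)*Z + R = R*Z² + R = R + R*Z²)
E(3, -48)*(H(0)*(-1)) = (3*(1 + (-48)²))*(-16*(-1)) = (3*(1 + 2304))*16 = (3*2305)*16 = 6915*16 = 110640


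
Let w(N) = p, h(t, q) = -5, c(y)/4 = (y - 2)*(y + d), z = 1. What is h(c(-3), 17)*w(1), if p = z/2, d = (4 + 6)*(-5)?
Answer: -5/2 ≈ -2.5000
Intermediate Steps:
d = -50 (d = 10*(-5) = -50)
c(y) = 4*(-50 + y)*(-2 + y) (c(y) = 4*((y - 2)*(y - 50)) = 4*((-2 + y)*(-50 + y)) = 4*((-50 + y)*(-2 + y)) = 4*(-50 + y)*(-2 + y))
p = ½ (p = 1/2 = 1*(½) = ½ ≈ 0.50000)
w(N) = ½
h(c(-3), 17)*w(1) = -5*½ = -5/2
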